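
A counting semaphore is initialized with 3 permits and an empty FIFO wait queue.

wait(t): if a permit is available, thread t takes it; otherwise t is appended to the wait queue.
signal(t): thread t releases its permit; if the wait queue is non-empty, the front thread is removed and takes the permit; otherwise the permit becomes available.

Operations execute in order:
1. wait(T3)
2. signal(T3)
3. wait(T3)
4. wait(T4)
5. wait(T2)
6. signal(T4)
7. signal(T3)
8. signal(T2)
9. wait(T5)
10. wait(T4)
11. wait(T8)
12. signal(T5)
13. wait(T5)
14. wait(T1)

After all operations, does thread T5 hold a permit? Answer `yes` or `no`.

Step 1: wait(T3) -> count=2 queue=[] holders={T3}
Step 2: signal(T3) -> count=3 queue=[] holders={none}
Step 3: wait(T3) -> count=2 queue=[] holders={T3}
Step 4: wait(T4) -> count=1 queue=[] holders={T3,T4}
Step 5: wait(T2) -> count=0 queue=[] holders={T2,T3,T4}
Step 6: signal(T4) -> count=1 queue=[] holders={T2,T3}
Step 7: signal(T3) -> count=2 queue=[] holders={T2}
Step 8: signal(T2) -> count=3 queue=[] holders={none}
Step 9: wait(T5) -> count=2 queue=[] holders={T5}
Step 10: wait(T4) -> count=1 queue=[] holders={T4,T5}
Step 11: wait(T8) -> count=0 queue=[] holders={T4,T5,T8}
Step 12: signal(T5) -> count=1 queue=[] holders={T4,T8}
Step 13: wait(T5) -> count=0 queue=[] holders={T4,T5,T8}
Step 14: wait(T1) -> count=0 queue=[T1] holders={T4,T5,T8}
Final holders: {T4,T5,T8} -> T5 in holders

Answer: yes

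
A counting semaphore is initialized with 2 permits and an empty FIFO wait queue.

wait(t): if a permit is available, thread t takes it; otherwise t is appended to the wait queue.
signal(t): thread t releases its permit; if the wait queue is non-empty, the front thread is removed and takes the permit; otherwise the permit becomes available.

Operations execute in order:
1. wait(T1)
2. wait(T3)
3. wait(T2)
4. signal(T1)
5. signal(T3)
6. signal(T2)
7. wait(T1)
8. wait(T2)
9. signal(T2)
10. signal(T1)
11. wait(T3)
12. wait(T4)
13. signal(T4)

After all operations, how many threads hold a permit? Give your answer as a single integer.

Step 1: wait(T1) -> count=1 queue=[] holders={T1}
Step 2: wait(T3) -> count=0 queue=[] holders={T1,T3}
Step 3: wait(T2) -> count=0 queue=[T2] holders={T1,T3}
Step 4: signal(T1) -> count=0 queue=[] holders={T2,T3}
Step 5: signal(T3) -> count=1 queue=[] holders={T2}
Step 6: signal(T2) -> count=2 queue=[] holders={none}
Step 7: wait(T1) -> count=1 queue=[] holders={T1}
Step 8: wait(T2) -> count=0 queue=[] holders={T1,T2}
Step 9: signal(T2) -> count=1 queue=[] holders={T1}
Step 10: signal(T1) -> count=2 queue=[] holders={none}
Step 11: wait(T3) -> count=1 queue=[] holders={T3}
Step 12: wait(T4) -> count=0 queue=[] holders={T3,T4}
Step 13: signal(T4) -> count=1 queue=[] holders={T3}
Final holders: {T3} -> 1 thread(s)

Answer: 1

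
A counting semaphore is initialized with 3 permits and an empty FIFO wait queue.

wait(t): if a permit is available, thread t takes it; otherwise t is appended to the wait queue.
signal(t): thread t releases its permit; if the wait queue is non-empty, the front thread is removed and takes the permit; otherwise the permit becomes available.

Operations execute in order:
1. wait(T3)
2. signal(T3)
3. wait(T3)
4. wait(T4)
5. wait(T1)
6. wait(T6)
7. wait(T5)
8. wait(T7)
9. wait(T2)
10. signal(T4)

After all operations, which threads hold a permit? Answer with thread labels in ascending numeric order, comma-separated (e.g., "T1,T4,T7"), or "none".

Answer: T1,T3,T6

Derivation:
Step 1: wait(T3) -> count=2 queue=[] holders={T3}
Step 2: signal(T3) -> count=3 queue=[] holders={none}
Step 3: wait(T3) -> count=2 queue=[] holders={T3}
Step 4: wait(T4) -> count=1 queue=[] holders={T3,T4}
Step 5: wait(T1) -> count=0 queue=[] holders={T1,T3,T4}
Step 6: wait(T6) -> count=0 queue=[T6] holders={T1,T3,T4}
Step 7: wait(T5) -> count=0 queue=[T6,T5] holders={T1,T3,T4}
Step 8: wait(T7) -> count=0 queue=[T6,T5,T7] holders={T1,T3,T4}
Step 9: wait(T2) -> count=0 queue=[T6,T5,T7,T2] holders={T1,T3,T4}
Step 10: signal(T4) -> count=0 queue=[T5,T7,T2] holders={T1,T3,T6}
Final holders: T1,T3,T6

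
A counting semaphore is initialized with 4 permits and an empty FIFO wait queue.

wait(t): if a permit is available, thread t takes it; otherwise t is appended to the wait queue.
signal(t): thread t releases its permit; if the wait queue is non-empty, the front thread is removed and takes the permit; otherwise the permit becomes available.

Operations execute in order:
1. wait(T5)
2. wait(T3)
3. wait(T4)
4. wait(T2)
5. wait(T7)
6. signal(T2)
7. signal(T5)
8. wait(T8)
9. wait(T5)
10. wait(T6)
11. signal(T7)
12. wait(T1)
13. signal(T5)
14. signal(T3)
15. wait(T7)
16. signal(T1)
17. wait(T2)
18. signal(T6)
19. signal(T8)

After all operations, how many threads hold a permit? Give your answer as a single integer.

Step 1: wait(T5) -> count=3 queue=[] holders={T5}
Step 2: wait(T3) -> count=2 queue=[] holders={T3,T5}
Step 3: wait(T4) -> count=1 queue=[] holders={T3,T4,T5}
Step 4: wait(T2) -> count=0 queue=[] holders={T2,T3,T4,T5}
Step 5: wait(T7) -> count=0 queue=[T7] holders={T2,T3,T4,T5}
Step 6: signal(T2) -> count=0 queue=[] holders={T3,T4,T5,T7}
Step 7: signal(T5) -> count=1 queue=[] holders={T3,T4,T7}
Step 8: wait(T8) -> count=0 queue=[] holders={T3,T4,T7,T8}
Step 9: wait(T5) -> count=0 queue=[T5] holders={T3,T4,T7,T8}
Step 10: wait(T6) -> count=0 queue=[T5,T6] holders={T3,T4,T7,T8}
Step 11: signal(T7) -> count=0 queue=[T6] holders={T3,T4,T5,T8}
Step 12: wait(T1) -> count=0 queue=[T6,T1] holders={T3,T4,T5,T8}
Step 13: signal(T5) -> count=0 queue=[T1] holders={T3,T4,T6,T8}
Step 14: signal(T3) -> count=0 queue=[] holders={T1,T4,T6,T8}
Step 15: wait(T7) -> count=0 queue=[T7] holders={T1,T4,T6,T8}
Step 16: signal(T1) -> count=0 queue=[] holders={T4,T6,T7,T8}
Step 17: wait(T2) -> count=0 queue=[T2] holders={T4,T6,T7,T8}
Step 18: signal(T6) -> count=0 queue=[] holders={T2,T4,T7,T8}
Step 19: signal(T8) -> count=1 queue=[] holders={T2,T4,T7}
Final holders: {T2,T4,T7} -> 3 thread(s)

Answer: 3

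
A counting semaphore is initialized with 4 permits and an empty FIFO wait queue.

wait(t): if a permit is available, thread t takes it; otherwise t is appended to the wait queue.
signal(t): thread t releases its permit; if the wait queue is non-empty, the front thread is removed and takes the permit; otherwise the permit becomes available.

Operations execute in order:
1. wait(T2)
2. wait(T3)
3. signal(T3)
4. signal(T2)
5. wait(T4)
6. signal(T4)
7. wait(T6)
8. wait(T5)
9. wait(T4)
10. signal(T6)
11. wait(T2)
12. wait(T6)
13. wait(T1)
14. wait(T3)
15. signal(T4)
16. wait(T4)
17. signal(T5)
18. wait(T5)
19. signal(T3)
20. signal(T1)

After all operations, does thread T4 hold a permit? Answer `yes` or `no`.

Step 1: wait(T2) -> count=3 queue=[] holders={T2}
Step 2: wait(T3) -> count=2 queue=[] holders={T2,T3}
Step 3: signal(T3) -> count=3 queue=[] holders={T2}
Step 4: signal(T2) -> count=4 queue=[] holders={none}
Step 5: wait(T4) -> count=3 queue=[] holders={T4}
Step 6: signal(T4) -> count=4 queue=[] holders={none}
Step 7: wait(T6) -> count=3 queue=[] holders={T6}
Step 8: wait(T5) -> count=2 queue=[] holders={T5,T6}
Step 9: wait(T4) -> count=1 queue=[] holders={T4,T5,T6}
Step 10: signal(T6) -> count=2 queue=[] holders={T4,T5}
Step 11: wait(T2) -> count=1 queue=[] holders={T2,T4,T5}
Step 12: wait(T6) -> count=0 queue=[] holders={T2,T4,T5,T6}
Step 13: wait(T1) -> count=0 queue=[T1] holders={T2,T4,T5,T6}
Step 14: wait(T3) -> count=0 queue=[T1,T3] holders={T2,T4,T5,T6}
Step 15: signal(T4) -> count=0 queue=[T3] holders={T1,T2,T5,T6}
Step 16: wait(T4) -> count=0 queue=[T3,T4] holders={T1,T2,T5,T6}
Step 17: signal(T5) -> count=0 queue=[T4] holders={T1,T2,T3,T6}
Step 18: wait(T5) -> count=0 queue=[T4,T5] holders={T1,T2,T3,T6}
Step 19: signal(T3) -> count=0 queue=[T5] holders={T1,T2,T4,T6}
Step 20: signal(T1) -> count=0 queue=[] holders={T2,T4,T5,T6}
Final holders: {T2,T4,T5,T6} -> T4 in holders

Answer: yes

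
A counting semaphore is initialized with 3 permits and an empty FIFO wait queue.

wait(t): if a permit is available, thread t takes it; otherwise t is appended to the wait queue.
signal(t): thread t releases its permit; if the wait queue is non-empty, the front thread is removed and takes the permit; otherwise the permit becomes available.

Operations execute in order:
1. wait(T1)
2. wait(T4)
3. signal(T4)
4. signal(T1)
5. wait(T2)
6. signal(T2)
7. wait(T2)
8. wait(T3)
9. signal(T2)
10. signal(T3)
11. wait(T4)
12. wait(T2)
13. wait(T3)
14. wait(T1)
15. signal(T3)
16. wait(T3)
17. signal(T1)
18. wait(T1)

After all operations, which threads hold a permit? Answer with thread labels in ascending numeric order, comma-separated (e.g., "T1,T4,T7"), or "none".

Step 1: wait(T1) -> count=2 queue=[] holders={T1}
Step 2: wait(T4) -> count=1 queue=[] holders={T1,T4}
Step 3: signal(T4) -> count=2 queue=[] holders={T1}
Step 4: signal(T1) -> count=3 queue=[] holders={none}
Step 5: wait(T2) -> count=2 queue=[] holders={T2}
Step 6: signal(T2) -> count=3 queue=[] holders={none}
Step 7: wait(T2) -> count=2 queue=[] holders={T2}
Step 8: wait(T3) -> count=1 queue=[] holders={T2,T3}
Step 9: signal(T2) -> count=2 queue=[] holders={T3}
Step 10: signal(T3) -> count=3 queue=[] holders={none}
Step 11: wait(T4) -> count=2 queue=[] holders={T4}
Step 12: wait(T2) -> count=1 queue=[] holders={T2,T4}
Step 13: wait(T3) -> count=0 queue=[] holders={T2,T3,T4}
Step 14: wait(T1) -> count=0 queue=[T1] holders={T2,T3,T4}
Step 15: signal(T3) -> count=0 queue=[] holders={T1,T2,T4}
Step 16: wait(T3) -> count=0 queue=[T3] holders={T1,T2,T4}
Step 17: signal(T1) -> count=0 queue=[] holders={T2,T3,T4}
Step 18: wait(T1) -> count=0 queue=[T1] holders={T2,T3,T4}
Final holders: T2,T3,T4

Answer: T2,T3,T4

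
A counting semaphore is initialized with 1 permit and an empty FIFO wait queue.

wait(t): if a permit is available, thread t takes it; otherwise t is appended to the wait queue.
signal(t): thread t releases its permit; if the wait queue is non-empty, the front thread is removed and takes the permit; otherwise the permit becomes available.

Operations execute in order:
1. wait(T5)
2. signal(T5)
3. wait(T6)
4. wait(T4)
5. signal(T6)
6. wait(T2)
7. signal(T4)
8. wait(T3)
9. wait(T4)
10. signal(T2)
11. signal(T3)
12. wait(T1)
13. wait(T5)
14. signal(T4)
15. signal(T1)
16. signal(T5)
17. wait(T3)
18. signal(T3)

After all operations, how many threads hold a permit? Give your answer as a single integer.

Answer: 0

Derivation:
Step 1: wait(T5) -> count=0 queue=[] holders={T5}
Step 2: signal(T5) -> count=1 queue=[] holders={none}
Step 3: wait(T6) -> count=0 queue=[] holders={T6}
Step 4: wait(T4) -> count=0 queue=[T4] holders={T6}
Step 5: signal(T6) -> count=0 queue=[] holders={T4}
Step 6: wait(T2) -> count=0 queue=[T2] holders={T4}
Step 7: signal(T4) -> count=0 queue=[] holders={T2}
Step 8: wait(T3) -> count=0 queue=[T3] holders={T2}
Step 9: wait(T4) -> count=0 queue=[T3,T4] holders={T2}
Step 10: signal(T2) -> count=0 queue=[T4] holders={T3}
Step 11: signal(T3) -> count=0 queue=[] holders={T4}
Step 12: wait(T1) -> count=0 queue=[T1] holders={T4}
Step 13: wait(T5) -> count=0 queue=[T1,T5] holders={T4}
Step 14: signal(T4) -> count=0 queue=[T5] holders={T1}
Step 15: signal(T1) -> count=0 queue=[] holders={T5}
Step 16: signal(T5) -> count=1 queue=[] holders={none}
Step 17: wait(T3) -> count=0 queue=[] holders={T3}
Step 18: signal(T3) -> count=1 queue=[] holders={none}
Final holders: {none} -> 0 thread(s)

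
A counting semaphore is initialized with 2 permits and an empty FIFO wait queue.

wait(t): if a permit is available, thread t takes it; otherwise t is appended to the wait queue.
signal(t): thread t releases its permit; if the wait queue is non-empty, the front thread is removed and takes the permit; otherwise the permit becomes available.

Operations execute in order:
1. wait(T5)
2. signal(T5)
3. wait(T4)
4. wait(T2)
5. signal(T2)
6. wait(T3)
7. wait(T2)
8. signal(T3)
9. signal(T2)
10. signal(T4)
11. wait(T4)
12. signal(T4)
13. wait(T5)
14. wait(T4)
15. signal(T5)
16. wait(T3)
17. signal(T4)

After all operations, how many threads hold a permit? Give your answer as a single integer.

Step 1: wait(T5) -> count=1 queue=[] holders={T5}
Step 2: signal(T5) -> count=2 queue=[] holders={none}
Step 3: wait(T4) -> count=1 queue=[] holders={T4}
Step 4: wait(T2) -> count=0 queue=[] holders={T2,T4}
Step 5: signal(T2) -> count=1 queue=[] holders={T4}
Step 6: wait(T3) -> count=0 queue=[] holders={T3,T4}
Step 7: wait(T2) -> count=0 queue=[T2] holders={T3,T4}
Step 8: signal(T3) -> count=0 queue=[] holders={T2,T4}
Step 9: signal(T2) -> count=1 queue=[] holders={T4}
Step 10: signal(T4) -> count=2 queue=[] holders={none}
Step 11: wait(T4) -> count=1 queue=[] holders={T4}
Step 12: signal(T4) -> count=2 queue=[] holders={none}
Step 13: wait(T5) -> count=1 queue=[] holders={T5}
Step 14: wait(T4) -> count=0 queue=[] holders={T4,T5}
Step 15: signal(T5) -> count=1 queue=[] holders={T4}
Step 16: wait(T3) -> count=0 queue=[] holders={T3,T4}
Step 17: signal(T4) -> count=1 queue=[] holders={T3}
Final holders: {T3} -> 1 thread(s)

Answer: 1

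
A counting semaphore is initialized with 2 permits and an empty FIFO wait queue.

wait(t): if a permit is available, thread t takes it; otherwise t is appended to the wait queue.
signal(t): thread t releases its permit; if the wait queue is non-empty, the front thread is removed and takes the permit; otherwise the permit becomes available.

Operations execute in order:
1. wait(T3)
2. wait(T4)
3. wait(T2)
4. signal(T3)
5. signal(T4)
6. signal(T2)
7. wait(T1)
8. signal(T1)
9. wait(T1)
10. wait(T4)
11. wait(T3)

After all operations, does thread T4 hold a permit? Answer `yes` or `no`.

Answer: yes

Derivation:
Step 1: wait(T3) -> count=1 queue=[] holders={T3}
Step 2: wait(T4) -> count=0 queue=[] holders={T3,T4}
Step 3: wait(T2) -> count=0 queue=[T2] holders={T3,T4}
Step 4: signal(T3) -> count=0 queue=[] holders={T2,T4}
Step 5: signal(T4) -> count=1 queue=[] holders={T2}
Step 6: signal(T2) -> count=2 queue=[] holders={none}
Step 7: wait(T1) -> count=1 queue=[] holders={T1}
Step 8: signal(T1) -> count=2 queue=[] holders={none}
Step 9: wait(T1) -> count=1 queue=[] holders={T1}
Step 10: wait(T4) -> count=0 queue=[] holders={T1,T4}
Step 11: wait(T3) -> count=0 queue=[T3] holders={T1,T4}
Final holders: {T1,T4} -> T4 in holders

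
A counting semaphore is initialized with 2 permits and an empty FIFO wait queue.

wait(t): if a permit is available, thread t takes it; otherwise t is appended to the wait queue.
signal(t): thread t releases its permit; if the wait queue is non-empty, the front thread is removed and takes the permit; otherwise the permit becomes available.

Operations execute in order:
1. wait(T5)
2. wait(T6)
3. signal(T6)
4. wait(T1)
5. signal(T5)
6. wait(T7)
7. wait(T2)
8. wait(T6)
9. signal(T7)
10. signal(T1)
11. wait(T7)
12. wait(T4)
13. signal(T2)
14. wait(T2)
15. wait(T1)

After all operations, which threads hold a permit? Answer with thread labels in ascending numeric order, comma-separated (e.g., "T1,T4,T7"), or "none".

Answer: T6,T7

Derivation:
Step 1: wait(T5) -> count=1 queue=[] holders={T5}
Step 2: wait(T6) -> count=0 queue=[] holders={T5,T6}
Step 3: signal(T6) -> count=1 queue=[] holders={T5}
Step 4: wait(T1) -> count=0 queue=[] holders={T1,T5}
Step 5: signal(T5) -> count=1 queue=[] holders={T1}
Step 6: wait(T7) -> count=0 queue=[] holders={T1,T7}
Step 7: wait(T2) -> count=0 queue=[T2] holders={T1,T7}
Step 8: wait(T6) -> count=0 queue=[T2,T6] holders={T1,T7}
Step 9: signal(T7) -> count=0 queue=[T6] holders={T1,T2}
Step 10: signal(T1) -> count=0 queue=[] holders={T2,T6}
Step 11: wait(T7) -> count=0 queue=[T7] holders={T2,T6}
Step 12: wait(T4) -> count=0 queue=[T7,T4] holders={T2,T6}
Step 13: signal(T2) -> count=0 queue=[T4] holders={T6,T7}
Step 14: wait(T2) -> count=0 queue=[T4,T2] holders={T6,T7}
Step 15: wait(T1) -> count=0 queue=[T4,T2,T1] holders={T6,T7}
Final holders: T6,T7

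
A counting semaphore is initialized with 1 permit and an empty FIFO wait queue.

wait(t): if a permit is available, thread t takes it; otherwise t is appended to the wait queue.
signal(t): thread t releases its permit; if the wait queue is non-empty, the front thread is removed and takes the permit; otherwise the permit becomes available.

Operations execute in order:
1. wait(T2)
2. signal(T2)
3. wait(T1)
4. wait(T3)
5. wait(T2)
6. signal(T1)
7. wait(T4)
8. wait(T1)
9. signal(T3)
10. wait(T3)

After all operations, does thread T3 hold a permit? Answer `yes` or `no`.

Answer: no

Derivation:
Step 1: wait(T2) -> count=0 queue=[] holders={T2}
Step 2: signal(T2) -> count=1 queue=[] holders={none}
Step 3: wait(T1) -> count=0 queue=[] holders={T1}
Step 4: wait(T3) -> count=0 queue=[T3] holders={T1}
Step 5: wait(T2) -> count=0 queue=[T3,T2] holders={T1}
Step 6: signal(T1) -> count=0 queue=[T2] holders={T3}
Step 7: wait(T4) -> count=0 queue=[T2,T4] holders={T3}
Step 8: wait(T1) -> count=0 queue=[T2,T4,T1] holders={T3}
Step 9: signal(T3) -> count=0 queue=[T4,T1] holders={T2}
Step 10: wait(T3) -> count=0 queue=[T4,T1,T3] holders={T2}
Final holders: {T2} -> T3 not in holders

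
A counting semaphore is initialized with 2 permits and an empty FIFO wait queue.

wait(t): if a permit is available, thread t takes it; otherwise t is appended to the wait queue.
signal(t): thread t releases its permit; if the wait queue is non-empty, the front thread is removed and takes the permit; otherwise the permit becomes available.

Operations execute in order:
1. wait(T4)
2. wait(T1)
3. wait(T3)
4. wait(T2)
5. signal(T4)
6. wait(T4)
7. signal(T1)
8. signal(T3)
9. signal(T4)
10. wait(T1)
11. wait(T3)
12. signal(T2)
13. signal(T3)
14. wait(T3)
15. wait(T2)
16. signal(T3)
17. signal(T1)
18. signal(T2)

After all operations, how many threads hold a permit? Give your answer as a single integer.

Step 1: wait(T4) -> count=1 queue=[] holders={T4}
Step 2: wait(T1) -> count=0 queue=[] holders={T1,T4}
Step 3: wait(T3) -> count=0 queue=[T3] holders={T1,T4}
Step 4: wait(T2) -> count=0 queue=[T3,T2] holders={T1,T4}
Step 5: signal(T4) -> count=0 queue=[T2] holders={T1,T3}
Step 6: wait(T4) -> count=0 queue=[T2,T4] holders={T1,T3}
Step 7: signal(T1) -> count=0 queue=[T4] holders={T2,T3}
Step 8: signal(T3) -> count=0 queue=[] holders={T2,T4}
Step 9: signal(T4) -> count=1 queue=[] holders={T2}
Step 10: wait(T1) -> count=0 queue=[] holders={T1,T2}
Step 11: wait(T3) -> count=0 queue=[T3] holders={T1,T2}
Step 12: signal(T2) -> count=0 queue=[] holders={T1,T3}
Step 13: signal(T3) -> count=1 queue=[] holders={T1}
Step 14: wait(T3) -> count=0 queue=[] holders={T1,T3}
Step 15: wait(T2) -> count=0 queue=[T2] holders={T1,T3}
Step 16: signal(T3) -> count=0 queue=[] holders={T1,T2}
Step 17: signal(T1) -> count=1 queue=[] holders={T2}
Step 18: signal(T2) -> count=2 queue=[] holders={none}
Final holders: {none} -> 0 thread(s)

Answer: 0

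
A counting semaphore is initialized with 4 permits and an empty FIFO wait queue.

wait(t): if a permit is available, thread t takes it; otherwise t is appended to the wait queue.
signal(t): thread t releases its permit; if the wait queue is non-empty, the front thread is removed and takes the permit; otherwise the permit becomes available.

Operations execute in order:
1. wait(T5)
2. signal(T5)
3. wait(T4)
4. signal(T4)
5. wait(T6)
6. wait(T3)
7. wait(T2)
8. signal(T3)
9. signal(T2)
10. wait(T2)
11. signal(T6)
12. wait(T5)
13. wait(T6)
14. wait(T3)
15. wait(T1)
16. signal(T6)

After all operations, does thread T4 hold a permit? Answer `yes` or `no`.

Answer: no

Derivation:
Step 1: wait(T5) -> count=3 queue=[] holders={T5}
Step 2: signal(T5) -> count=4 queue=[] holders={none}
Step 3: wait(T4) -> count=3 queue=[] holders={T4}
Step 4: signal(T4) -> count=4 queue=[] holders={none}
Step 5: wait(T6) -> count=3 queue=[] holders={T6}
Step 6: wait(T3) -> count=2 queue=[] holders={T3,T6}
Step 7: wait(T2) -> count=1 queue=[] holders={T2,T3,T6}
Step 8: signal(T3) -> count=2 queue=[] holders={T2,T6}
Step 9: signal(T2) -> count=3 queue=[] holders={T6}
Step 10: wait(T2) -> count=2 queue=[] holders={T2,T6}
Step 11: signal(T6) -> count=3 queue=[] holders={T2}
Step 12: wait(T5) -> count=2 queue=[] holders={T2,T5}
Step 13: wait(T6) -> count=1 queue=[] holders={T2,T5,T6}
Step 14: wait(T3) -> count=0 queue=[] holders={T2,T3,T5,T6}
Step 15: wait(T1) -> count=0 queue=[T1] holders={T2,T3,T5,T6}
Step 16: signal(T6) -> count=0 queue=[] holders={T1,T2,T3,T5}
Final holders: {T1,T2,T3,T5} -> T4 not in holders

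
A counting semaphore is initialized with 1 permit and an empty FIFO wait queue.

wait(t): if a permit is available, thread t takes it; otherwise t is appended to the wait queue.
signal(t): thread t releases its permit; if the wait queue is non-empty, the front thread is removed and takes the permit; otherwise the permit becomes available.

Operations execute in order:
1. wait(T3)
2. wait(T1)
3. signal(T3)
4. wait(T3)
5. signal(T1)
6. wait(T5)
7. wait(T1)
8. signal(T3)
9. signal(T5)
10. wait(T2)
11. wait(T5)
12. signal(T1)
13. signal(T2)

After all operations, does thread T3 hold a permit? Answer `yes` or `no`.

Answer: no

Derivation:
Step 1: wait(T3) -> count=0 queue=[] holders={T3}
Step 2: wait(T1) -> count=0 queue=[T1] holders={T3}
Step 3: signal(T3) -> count=0 queue=[] holders={T1}
Step 4: wait(T3) -> count=0 queue=[T3] holders={T1}
Step 5: signal(T1) -> count=0 queue=[] holders={T3}
Step 6: wait(T5) -> count=0 queue=[T5] holders={T3}
Step 7: wait(T1) -> count=0 queue=[T5,T1] holders={T3}
Step 8: signal(T3) -> count=0 queue=[T1] holders={T5}
Step 9: signal(T5) -> count=0 queue=[] holders={T1}
Step 10: wait(T2) -> count=0 queue=[T2] holders={T1}
Step 11: wait(T5) -> count=0 queue=[T2,T5] holders={T1}
Step 12: signal(T1) -> count=0 queue=[T5] holders={T2}
Step 13: signal(T2) -> count=0 queue=[] holders={T5}
Final holders: {T5} -> T3 not in holders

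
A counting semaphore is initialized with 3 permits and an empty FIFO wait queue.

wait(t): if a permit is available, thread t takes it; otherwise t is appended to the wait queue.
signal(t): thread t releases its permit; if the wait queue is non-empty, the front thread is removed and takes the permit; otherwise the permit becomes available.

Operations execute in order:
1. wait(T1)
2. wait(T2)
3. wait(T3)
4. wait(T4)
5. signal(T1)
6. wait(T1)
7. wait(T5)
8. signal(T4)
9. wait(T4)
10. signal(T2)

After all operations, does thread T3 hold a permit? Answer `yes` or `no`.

Step 1: wait(T1) -> count=2 queue=[] holders={T1}
Step 2: wait(T2) -> count=1 queue=[] holders={T1,T2}
Step 3: wait(T3) -> count=0 queue=[] holders={T1,T2,T3}
Step 4: wait(T4) -> count=0 queue=[T4] holders={T1,T2,T3}
Step 5: signal(T1) -> count=0 queue=[] holders={T2,T3,T4}
Step 6: wait(T1) -> count=0 queue=[T1] holders={T2,T3,T4}
Step 7: wait(T5) -> count=0 queue=[T1,T5] holders={T2,T3,T4}
Step 8: signal(T4) -> count=0 queue=[T5] holders={T1,T2,T3}
Step 9: wait(T4) -> count=0 queue=[T5,T4] holders={T1,T2,T3}
Step 10: signal(T2) -> count=0 queue=[T4] holders={T1,T3,T5}
Final holders: {T1,T3,T5} -> T3 in holders

Answer: yes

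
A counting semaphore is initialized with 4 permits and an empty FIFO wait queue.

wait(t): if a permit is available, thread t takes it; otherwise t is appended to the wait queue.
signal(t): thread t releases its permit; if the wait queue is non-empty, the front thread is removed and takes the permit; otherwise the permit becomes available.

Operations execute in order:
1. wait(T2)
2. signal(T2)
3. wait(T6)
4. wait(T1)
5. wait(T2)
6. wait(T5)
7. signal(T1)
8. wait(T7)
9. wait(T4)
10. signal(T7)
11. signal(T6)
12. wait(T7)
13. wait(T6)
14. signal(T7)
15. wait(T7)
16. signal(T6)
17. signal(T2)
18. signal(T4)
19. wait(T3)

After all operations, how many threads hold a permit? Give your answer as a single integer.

Step 1: wait(T2) -> count=3 queue=[] holders={T2}
Step 2: signal(T2) -> count=4 queue=[] holders={none}
Step 3: wait(T6) -> count=3 queue=[] holders={T6}
Step 4: wait(T1) -> count=2 queue=[] holders={T1,T6}
Step 5: wait(T2) -> count=1 queue=[] holders={T1,T2,T6}
Step 6: wait(T5) -> count=0 queue=[] holders={T1,T2,T5,T6}
Step 7: signal(T1) -> count=1 queue=[] holders={T2,T5,T6}
Step 8: wait(T7) -> count=0 queue=[] holders={T2,T5,T6,T7}
Step 9: wait(T4) -> count=0 queue=[T4] holders={T2,T5,T6,T7}
Step 10: signal(T7) -> count=0 queue=[] holders={T2,T4,T5,T6}
Step 11: signal(T6) -> count=1 queue=[] holders={T2,T4,T5}
Step 12: wait(T7) -> count=0 queue=[] holders={T2,T4,T5,T7}
Step 13: wait(T6) -> count=0 queue=[T6] holders={T2,T4,T5,T7}
Step 14: signal(T7) -> count=0 queue=[] holders={T2,T4,T5,T6}
Step 15: wait(T7) -> count=0 queue=[T7] holders={T2,T4,T5,T6}
Step 16: signal(T6) -> count=0 queue=[] holders={T2,T4,T5,T7}
Step 17: signal(T2) -> count=1 queue=[] holders={T4,T5,T7}
Step 18: signal(T4) -> count=2 queue=[] holders={T5,T7}
Step 19: wait(T3) -> count=1 queue=[] holders={T3,T5,T7}
Final holders: {T3,T5,T7} -> 3 thread(s)

Answer: 3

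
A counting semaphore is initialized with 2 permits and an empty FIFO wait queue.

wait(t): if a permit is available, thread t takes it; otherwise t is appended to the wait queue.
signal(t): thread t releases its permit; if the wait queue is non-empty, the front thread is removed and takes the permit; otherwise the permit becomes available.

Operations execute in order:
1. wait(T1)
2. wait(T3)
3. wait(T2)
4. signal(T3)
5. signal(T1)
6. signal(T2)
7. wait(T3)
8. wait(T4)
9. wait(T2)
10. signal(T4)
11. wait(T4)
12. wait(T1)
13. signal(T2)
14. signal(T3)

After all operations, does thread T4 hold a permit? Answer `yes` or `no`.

Step 1: wait(T1) -> count=1 queue=[] holders={T1}
Step 2: wait(T3) -> count=0 queue=[] holders={T1,T3}
Step 3: wait(T2) -> count=0 queue=[T2] holders={T1,T3}
Step 4: signal(T3) -> count=0 queue=[] holders={T1,T2}
Step 5: signal(T1) -> count=1 queue=[] holders={T2}
Step 6: signal(T2) -> count=2 queue=[] holders={none}
Step 7: wait(T3) -> count=1 queue=[] holders={T3}
Step 8: wait(T4) -> count=0 queue=[] holders={T3,T4}
Step 9: wait(T2) -> count=0 queue=[T2] holders={T3,T4}
Step 10: signal(T4) -> count=0 queue=[] holders={T2,T3}
Step 11: wait(T4) -> count=0 queue=[T4] holders={T2,T3}
Step 12: wait(T1) -> count=0 queue=[T4,T1] holders={T2,T3}
Step 13: signal(T2) -> count=0 queue=[T1] holders={T3,T4}
Step 14: signal(T3) -> count=0 queue=[] holders={T1,T4}
Final holders: {T1,T4} -> T4 in holders

Answer: yes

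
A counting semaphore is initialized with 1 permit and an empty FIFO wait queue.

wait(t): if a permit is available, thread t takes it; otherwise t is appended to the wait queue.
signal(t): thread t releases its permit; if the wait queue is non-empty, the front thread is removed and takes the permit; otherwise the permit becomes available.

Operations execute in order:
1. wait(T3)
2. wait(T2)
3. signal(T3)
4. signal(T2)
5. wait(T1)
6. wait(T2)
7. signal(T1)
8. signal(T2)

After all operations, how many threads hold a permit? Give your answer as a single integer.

Answer: 0

Derivation:
Step 1: wait(T3) -> count=0 queue=[] holders={T3}
Step 2: wait(T2) -> count=0 queue=[T2] holders={T3}
Step 3: signal(T3) -> count=0 queue=[] holders={T2}
Step 4: signal(T2) -> count=1 queue=[] holders={none}
Step 5: wait(T1) -> count=0 queue=[] holders={T1}
Step 6: wait(T2) -> count=0 queue=[T2] holders={T1}
Step 7: signal(T1) -> count=0 queue=[] holders={T2}
Step 8: signal(T2) -> count=1 queue=[] holders={none}
Final holders: {none} -> 0 thread(s)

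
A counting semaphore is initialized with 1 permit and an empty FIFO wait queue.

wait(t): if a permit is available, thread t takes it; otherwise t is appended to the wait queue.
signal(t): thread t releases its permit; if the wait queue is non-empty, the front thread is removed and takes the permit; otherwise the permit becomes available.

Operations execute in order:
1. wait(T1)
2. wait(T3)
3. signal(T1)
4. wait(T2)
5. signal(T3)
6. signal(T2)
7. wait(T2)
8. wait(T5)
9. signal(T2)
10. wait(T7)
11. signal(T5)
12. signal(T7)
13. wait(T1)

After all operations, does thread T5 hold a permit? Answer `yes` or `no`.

Answer: no

Derivation:
Step 1: wait(T1) -> count=0 queue=[] holders={T1}
Step 2: wait(T3) -> count=0 queue=[T3] holders={T1}
Step 3: signal(T1) -> count=0 queue=[] holders={T3}
Step 4: wait(T2) -> count=0 queue=[T2] holders={T3}
Step 5: signal(T3) -> count=0 queue=[] holders={T2}
Step 6: signal(T2) -> count=1 queue=[] holders={none}
Step 7: wait(T2) -> count=0 queue=[] holders={T2}
Step 8: wait(T5) -> count=0 queue=[T5] holders={T2}
Step 9: signal(T2) -> count=0 queue=[] holders={T5}
Step 10: wait(T7) -> count=0 queue=[T7] holders={T5}
Step 11: signal(T5) -> count=0 queue=[] holders={T7}
Step 12: signal(T7) -> count=1 queue=[] holders={none}
Step 13: wait(T1) -> count=0 queue=[] holders={T1}
Final holders: {T1} -> T5 not in holders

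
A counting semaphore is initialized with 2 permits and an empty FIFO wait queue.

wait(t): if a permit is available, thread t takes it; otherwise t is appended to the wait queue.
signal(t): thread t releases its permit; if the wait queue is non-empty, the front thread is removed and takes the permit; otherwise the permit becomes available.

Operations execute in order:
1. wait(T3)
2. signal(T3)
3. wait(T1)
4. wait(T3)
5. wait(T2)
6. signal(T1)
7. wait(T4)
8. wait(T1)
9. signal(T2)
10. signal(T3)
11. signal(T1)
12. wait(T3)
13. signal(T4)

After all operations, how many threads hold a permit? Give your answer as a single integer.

Step 1: wait(T3) -> count=1 queue=[] holders={T3}
Step 2: signal(T3) -> count=2 queue=[] holders={none}
Step 3: wait(T1) -> count=1 queue=[] holders={T1}
Step 4: wait(T3) -> count=0 queue=[] holders={T1,T3}
Step 5: wait(T2) -> count=0 queue=[T2] holders={T1,T3}
Step 6: signal(T1) -> count=0 queue=[] holders={T2,T3}
Step 7: wait(T4) -> count=0 queue=[T4] holders={T2,T3}
Step 8: wait(T1) -> count=0 queue=[T4,T1] holders={T2,T3}
Step 9: signal(T2) -> count=0 queue=[T1] holders={T3,T4}
Step 10: signal(T3) -> count=0 queue=[] holders={T1,T4}
Step 11: signal(T1) -> count=1 queue=[] holders={T4}
Step 12: wait(T3) -> count=0 queue=[] holders={T3,T4}
Step 13: signal(T4) -> count=1 queue=[] holders={T3}
Final holders: {T3} -> 1 thread(s)

Answer: 1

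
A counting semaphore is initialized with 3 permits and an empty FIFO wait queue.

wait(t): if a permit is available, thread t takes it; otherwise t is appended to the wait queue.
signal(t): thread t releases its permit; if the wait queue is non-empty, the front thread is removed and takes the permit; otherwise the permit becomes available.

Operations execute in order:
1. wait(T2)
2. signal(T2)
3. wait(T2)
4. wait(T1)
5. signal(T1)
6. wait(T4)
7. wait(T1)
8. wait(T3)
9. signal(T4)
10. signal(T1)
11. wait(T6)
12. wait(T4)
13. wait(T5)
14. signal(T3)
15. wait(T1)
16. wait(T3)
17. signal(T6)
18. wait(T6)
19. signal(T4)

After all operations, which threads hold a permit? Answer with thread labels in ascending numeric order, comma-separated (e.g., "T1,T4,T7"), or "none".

Step 1: wait(T2) -> count=2 queue=[] holders={T2}
Step 2: signal(T2) -> count=3 queue=[] holders={none}
Step 3: wait(T2) -> count=2 queue=[] holders={T2}
Step 4: wait(T1) -> count=1 queue=[] holders={T1,T2}
Step 5: signal(T1) -> count=2 queue=[] holders={T2}
Step 6: wait(T4) -> count=1 queue=[] holders={T2,T4}
Step 7: wait(T1) -> count=0 queue=[] holders={T1,T2,T4}
Step 8: wait(T3) -> count=0 queue=[T3] holders={T1,T2,T4}
Step 9: signal(T4) -> count=0 queue=[] holders={T1,T2,T3}
Step 10: signal(T1) -> count=1 queue=[] holders={T2,T3}
Step 11: wait(T6) -> count=0 queue=[] holders={T2,T3,T6}
Step 12: wait(T4) -> count=0 queue=[T4] holders={T2,T3,T6}
Step 13: wait(T5) -> count=0 queue=[T4,T5] holders={T2,T3,T6}
Step 14: signal(T3) -> count=0 queue=[T5] holders={T2,T4,T6}
Step 15: wait(T1) -> count=0 queue=[T5,T1] holders={T2,T4,T6}
Step 16: wait(T3) -> count=0 queue=[T5,T1,T3] holders={T2,T4,T6}
Step 17: signal(T6) -> count=0 queue=[T1,T3] holders={T2,T4,T5}
Step 18: wait(T6) -> count=0 queue=[T1,T3,T6] holders={T2,T4,T5}
Step 19: signal(T4) -> count=0 queue=[T3,T6] holders={T1,T2,T5}
Final holders: T1,T2,T5

Answer: T1,T2,T5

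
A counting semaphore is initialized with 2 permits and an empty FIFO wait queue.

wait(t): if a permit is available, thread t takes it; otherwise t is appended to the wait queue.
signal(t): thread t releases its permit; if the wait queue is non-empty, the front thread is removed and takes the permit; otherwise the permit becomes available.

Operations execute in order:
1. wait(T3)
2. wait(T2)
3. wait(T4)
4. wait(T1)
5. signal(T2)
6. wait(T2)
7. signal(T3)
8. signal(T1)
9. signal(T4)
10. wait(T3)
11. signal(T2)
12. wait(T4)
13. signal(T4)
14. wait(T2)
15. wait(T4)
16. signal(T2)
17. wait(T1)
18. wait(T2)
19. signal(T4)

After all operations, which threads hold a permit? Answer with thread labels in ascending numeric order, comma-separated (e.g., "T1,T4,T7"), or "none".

Step 1: wait(T3) -> count=1 queue=[] holders={T3}
Step 2: wait(T2) -> count=0 queue=[] holders={T2,T3}
Step 3: wait(T4) -> count=0 queue=[T4] holders={T2,T3}
Step 4: wait(T1) -> count=0 queue=[T4,T1] holders={T2,T3}
Step 5: signal(T2) -> count=0 queue=[T1] holders={T3,T4}
Step 6: wait(T2) -> count=0 queue=[T1,T2] holders={T3,T4}
Step 7: signal(T3) -> count=0 queue=[T2] holders={T1,T4}
Step 8: signal(T1) -> count=0 queue=[] holders={T2,T4}
Step 9: signal(T4) -> count=1 queue=[] holders={T2}
Step 10: wait(T3) -> count=0 queue=[] holders={T2,T3}
Step 11: signal(T2) -> count=1 queue=[] holders={T3}
Step 12: wait(T4) -> count=0 queue=[] holders={T3,T4}
Step 13: signal(T4) -> count=1 queue=[] holders={T3}
Step 14: wait(T2) -> count=0 queue=[] holders={T2,T3}
Step 15: wait(T4) -> count=0 queue=[T4] holders={T2,T3}
Step 16: signal(T2) -> count=0 queue=[] holders={T3,T4}
Step 17: wait(T1) -> count=0 queue=[T1] holders={T3,T4}
Step 18: wait(T2) -> count=0 queue=[T1,T2] holders={T3,T4}
Step 19: signal(T4) -> count=0 queue=[T2] holders={T1,T3}
Final holders: T1,T3

Answer: T1,T3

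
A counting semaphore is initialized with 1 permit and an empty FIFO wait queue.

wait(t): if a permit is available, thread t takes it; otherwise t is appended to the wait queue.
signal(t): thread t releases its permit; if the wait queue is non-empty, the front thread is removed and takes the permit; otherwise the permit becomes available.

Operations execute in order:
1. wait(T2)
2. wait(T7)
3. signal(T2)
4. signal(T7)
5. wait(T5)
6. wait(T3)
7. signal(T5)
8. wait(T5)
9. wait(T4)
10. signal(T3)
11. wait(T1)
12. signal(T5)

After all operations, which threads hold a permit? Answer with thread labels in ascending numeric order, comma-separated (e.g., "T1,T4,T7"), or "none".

Step 1: wait(T2) -> count=0 queue=[] holders={T2}
Step 2: wait(T7) -> count=0 queue=[T7] holders={T2}
Step 3: signal(T2) -> count=0 queue=[] holders={T7}
Step 4: signal(T7) -> count=1 queue=[] holders={none}
Step 5: wait(T5) -> count=0 queue=[] holders={T5}
Step 6: wait(T3) -> count=0 queue=[T3] holders={T5}
Step 7: signal(T5) -> count=0 queue=[] holders={T3}
Step 8: wait(T5) -> count=0 queue=[T5] holders={T3}
Step 9: wait(T4) -> count=0 queue=[T5,T4] holders={T3}
Step 10: signal(T3) -> count=0 queue=[T4] holders={T5}
Step 11: wait(T1) -> count=0 queue=[T4,T1] holders={T5}
Step 12: signal(T5) -> count=0 queue=[T1] holders={T4}
Final holders: T4

Answer: T4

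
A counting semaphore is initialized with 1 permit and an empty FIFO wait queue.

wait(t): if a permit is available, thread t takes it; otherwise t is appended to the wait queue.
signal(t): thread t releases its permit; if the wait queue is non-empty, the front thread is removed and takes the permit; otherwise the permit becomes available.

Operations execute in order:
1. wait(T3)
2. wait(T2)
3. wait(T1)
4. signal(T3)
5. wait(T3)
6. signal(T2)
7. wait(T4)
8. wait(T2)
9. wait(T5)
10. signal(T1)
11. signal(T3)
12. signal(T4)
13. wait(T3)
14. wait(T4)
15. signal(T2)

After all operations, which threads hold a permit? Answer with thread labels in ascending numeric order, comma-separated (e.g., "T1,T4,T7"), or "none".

Step 1: wait(T3) -> count=0 queue=[] holders={T3}
Step 2: wait(T2) -> count=0 queue=[T2] holders={T3}
Step 3: wait(T1) -> count=0 queue=[T2,T1] holders={T3}
Step 4: signal(T3) -> count=0 queue=[T1] holders={T2}
Step 5: wait(T3) -> count=0 queue=[T1,T3] holders={T2}
Step 6: signal(T2) -> count=0 queue=[T3] holders={T1}
Step 7: wait(T4) -> count=0 queue=[T3,T4] holders={T1}
Step 8: wait(T2) -> count=0 queue=[T3,T4,T2] holders={T1}
Step 9: wait(T5) -> count=0 queue=[T3,T4,T2,T5] holders={T1}
Step 10: signal(T1) -> count=0 queue=[T4,T2,T5] holders={T3}
Step 11: signal(T3) -> count=0 queue=[T2,T5] holders={T4}
Step 12: signal(T4) -> count=0 queue=[T5] holders={T2}
Step 13: wait(T3) -> count=0 queue=[T5,T3] holders={T2}
Step 14: wait(T4) -> count=0 queue=[T5,T3,T4] holders={T2}
Step 15: signal(T2) -> count=0 queue=[T3,T4] holders={T5}
Final holders: T5

Answer: T5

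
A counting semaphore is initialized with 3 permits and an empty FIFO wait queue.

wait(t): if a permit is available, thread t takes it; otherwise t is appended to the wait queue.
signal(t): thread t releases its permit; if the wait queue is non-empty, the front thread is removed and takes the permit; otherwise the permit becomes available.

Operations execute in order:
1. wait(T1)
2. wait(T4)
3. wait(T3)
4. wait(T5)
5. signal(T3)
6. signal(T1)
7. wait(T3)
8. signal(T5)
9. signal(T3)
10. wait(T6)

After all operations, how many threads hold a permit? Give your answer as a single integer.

Step 1: wait(T1) -> count=2 queue=[] holders={T1}
Step 2: wait(T4) -> count=1 queue=[] holders={T1,T4}
Step 3: wait(T3) -> count=0 queue=[] holders={T1,T3,T4}
Step 4: wait(T5) -> count=0 queue=[T5] holders={T1,T3,T4}
Step 5: signal(T3) -> count=0 queue=[] holders={T1,T4,T5}
Step 6: signal(T1) -> count=1 queue=[] holders={T4,T5}
Step 7: wait(T3) -> count=0 queue=[] holders={T3,T4,T5}
Step 8: signal(T5) -> count=1 queue=[] holders={T3,T4}
Step 9: signal(T3) -> count=2 queue=[] holders={T4}
Step 10: wait(T6) -> count=1 queue=[] holders={T4,T6}
Final holders: {T4,T6} -> 2 thread(s)

Answer: 2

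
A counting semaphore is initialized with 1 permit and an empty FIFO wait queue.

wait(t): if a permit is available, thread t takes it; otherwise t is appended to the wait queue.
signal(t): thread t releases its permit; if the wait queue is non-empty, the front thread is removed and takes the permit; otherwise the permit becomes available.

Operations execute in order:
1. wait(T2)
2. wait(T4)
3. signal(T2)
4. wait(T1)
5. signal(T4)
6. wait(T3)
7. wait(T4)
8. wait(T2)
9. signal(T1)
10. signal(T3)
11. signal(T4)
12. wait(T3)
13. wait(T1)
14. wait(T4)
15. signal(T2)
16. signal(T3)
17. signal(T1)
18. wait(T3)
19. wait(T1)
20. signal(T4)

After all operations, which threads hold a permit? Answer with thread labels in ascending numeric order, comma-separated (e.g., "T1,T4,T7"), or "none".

Step 1: wait(T2) -> count=0 queue=[] holders={T2}
Step 2: wait(T4) -> count=0 queue=[T4] holders={T2}
Step 3: signal(T2) -> count=0 queue=[] holders={T4}
Step 4: wait(T1) -> count=0 queue=[T1] holders={T4}
Step 5: signal(T4) -> count=0 queue=[] holders={T1}
Step 6: wait(T3) -> count=0 queue=[T3] holders={T1}
Step 7: wait(T4) -> count=0 queue=[T3,T4] holders={T1}
Step 8: wait(T2) -> count=0 queue=[T3,T4,T2] holders={T1}
Step 9: signal(T1) -> count=0 queue=[T4,T2] holders={T3}
Step 10: signal(T3) -> count=0 queue=[T2] holders={T4}
Step 11: signal(T4) -> count=0 queue=[] holders={T2}
Step 12: wait(T3) -> count=0 queue=[T3] holders={T2}
Step 13: wait(T1) -> count=0 queue=[T3,T1] holders={T2}
Step 14: wait(T4) -> count=0 queue=[T3,T1,T4] holders={T2}
Step 15: signal(T2) -> count=0 queue=[T1,T4] holders={T3}
Step 16: signal(T3) -> count=0 queue=[T4] holders={T1}
Step 17: signal(T1) -> count=0 queue=[] holders={T4}
Step 18: wait(T3) -> count=0 queue=[T3] holders={T4}
Step 19: wait(T1) -> count=0 queue=[T3,T1] holders={T4}
Step 20: signal(T4) -> count=0 queue=[T1] holders={T3}
Final holders: T3

Answer: T3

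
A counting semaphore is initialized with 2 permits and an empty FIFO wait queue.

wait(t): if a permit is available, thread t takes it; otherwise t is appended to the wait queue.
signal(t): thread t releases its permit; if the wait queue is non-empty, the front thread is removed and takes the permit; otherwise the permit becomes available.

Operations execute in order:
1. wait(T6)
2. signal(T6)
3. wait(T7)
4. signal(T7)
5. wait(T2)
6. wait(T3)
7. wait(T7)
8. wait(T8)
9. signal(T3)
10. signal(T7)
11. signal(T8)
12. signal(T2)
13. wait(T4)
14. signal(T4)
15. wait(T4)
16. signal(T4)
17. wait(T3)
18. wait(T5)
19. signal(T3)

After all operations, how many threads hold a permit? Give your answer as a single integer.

Answer: 1

Derivation:
Step 1: wait(T6) -> count=1 queue=[] holders={T6}
Step 2: signal(T6) -> count=2 queue=[] holders={none}
Step 3: wait(T7) -> count=1 queue=[] holders={T7}
Step 4: signal(T7) -> count=2 queue=[] holders={none}
Step 5: wait(T2) -> count=1 queue=[] holders={T2}
Step 6: wait(T3) -> count=0 queue=[] holders={T2,T3}
Step 7: wait(T7) -> count=0 queue=[T7] holders={T2,T3}
Step 8: wait(T8) -> count=0 queue=[T7,T8] holders={T2,T3}
Step 9: signal(T3) -> count=0 queue=[T8] holders={T2,T7}
Step 10: signal(T7) -> count=0 queue=[] holders={T2,T8}
Step 11: signal(T8) -> count=1 queue=[] holders={T2}
Step 12: signal(T2) -> count=2 queue=[] holders={none}
Step 13: wait(T4) -> count=1 queue=[] holders={T4}
Step 14: signal(T4) -> count=2 queue=[] holders={none}
Step 15: wait(T4) -> count=1 queue=[] holders={T4}
Step 16: signal(T4) -> count=2 queue=[] holders={none}
Step 17: wait(T3) -> count=1 queue=[] holders={T3}
Step 18: wait(T5) -> count=0 queue=[] holders={T3,T5}
Step 19: signal(T3) -> count=1 queue=[] holders={T5}
Final holders: {T5} -> 1 thread(s)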